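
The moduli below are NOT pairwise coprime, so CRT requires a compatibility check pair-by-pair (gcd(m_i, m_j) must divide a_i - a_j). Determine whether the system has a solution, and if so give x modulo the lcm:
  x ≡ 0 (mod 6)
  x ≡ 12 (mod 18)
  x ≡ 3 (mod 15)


Moduli 6, 18, 15 are not pairwise coprime, so CRT works modulo lcm(m_i) when all pairwise compatibility conditions hold.
Pairwise compatibility: gcd(m_i, m_j) must divide a_i - a_j for every pair.
Merge one congruence at a time:
  Start: x ≡ 0 (mod 6).
  Combine with x ≡ 12 (mod 18): gcd(6, 18) = 6; 12 - 0 = 12, which IS divisible by 6, so compatible.
    Write x = 0 + 6·t and substitute into x ≡ 12 (mod 18): 6·t ≡ 12 − 0 = 12 (mod 18).
    Divide the congruence (and modulus) by g = 6: 1·t ≡ 2 (mod 3).
    So t ≡ 2 (mod 3).
    Then x = 0 + 6·2 = 12, valid modulo lcm(6, 18) = 18: x ≡ 12 (mod 18).
  Combine with x ≡ 3 (mod 15): gcd(18, 15) = 3; 3 - 12 = -9, which IS divisible by 3, so compatible.
    Write x = 12 + 18·t and substitute into x ≡ 3 (mod 15): 18·t ≡ 3 − 12 = -9 (mod 15).
    Divide the congruence (and modulus) by g = 3: 6·t ≡ -3 (mod 5).
    Reduce coefficients mod 5: 1·t ≡ 2 (mod 5).
    So t ≡ 2 (mod 5).
    Then x = 12 + 18·2 = 48, valid modulo lcm(18, 15) = 90: x ≡ 48 (mod 90).
Verify: 48 mod 6 = 0, 48 mod 18 = 12, 48 mod 15 = 3.

x ≡ 48 (mod 90).


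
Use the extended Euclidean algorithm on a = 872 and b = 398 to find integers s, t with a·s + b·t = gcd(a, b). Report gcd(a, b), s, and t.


Euclidean algorithm on (872, 398) — divide until remainder is 0:
  872 = 2 · 398 + 76
  398 = 5 · 76 + 18
  76 = 4 · 18 + 4
  18 = 4 · 4 + 2
  4 = 2 · 2 + 0
gcd(872, 398) = 2.
Track Bezout coefficients alongside the remainders: start with r₀ = 872 = a·1 + b·0 (s = 1, t = 0) and r₁ = 398 = a·0 + b·1 (s = 0, t = 1); each new remainder r_{k+1} = r_{k-1} − q_k·r_k inherits s_{k+1} = s_{k-1} − q_k·s_k, t_{k+1} = t_{k-1} − q_k·t_k, so r_k = a·s_k + b·t_k at every step:
  q = 2: r = 76, s = 1 − 2·0 = 1, t = 0 − 2·1 = -2  (check: 872·1 + 398·(-2) = 76)
  q = 5: r = 18, s = 0 − 5·1 = -5, t = 1 − 5·(-2) = 11  (check: 872·(-5) + 398·11 = 18)
  q = 4: r = 4, s = 1 − 4·(-5) = 21, t = -2 − 4·11 = -46  (check: 872·21 + 398·(-46) = 4)
  q = 4: r = 2, s = -5 − 4·21 = -89, t = 11 − 4·(-46) = 195  (check: 872·(-89) + 398·195 = 2)
The row with r = 2 (the gcd) gives the Bezout coefficients s = -89, t = 195.
Result: 872 · (-89) + 398 · (195) = 2.

gcd(872, 398) = 2; s = -89, t = 195 (check: 872·(-89) + 398·195 = 2).


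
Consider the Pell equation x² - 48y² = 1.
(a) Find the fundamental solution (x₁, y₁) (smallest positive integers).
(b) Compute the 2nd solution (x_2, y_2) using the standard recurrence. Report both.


Step 1: Find the fundamental solution (x₁, y₁) of x² - 48y² = 1.
  Expand √48 as a continued fraction. a₀ = ⌊√48⌋ = 6; iterate m_{k+1} = d_k·a_k − m_k, d_{k+1} = (48 − m_{k+1}²)/d_k, a_{k+1} = ⌊(a₀ + m_{k+1})/d_{k+1}⌋ (starting m₀ = 0, d₀ = 1), with convergents p_k = a_k·p_{k-1} + p_{k-2}, q_k = a_k·q_{k-1} + q_{k-2} (p₋₁ = 1, q₋₁ = 0):
  k = 0: a₀ = 6; p₀/q₀ = 6/1; p₀² − 48·q₀² = 36 − 48 = -12.
  k = 1: m = 6, d = 12, a = ⌊(6 + 6)/12⌋ = 1; p/q = (1·6 + 1)/(1·1 + 0) = 7/1; p² − 48·q² = 49 − 48 = 1.
  The first convergent with p² − 48·q² = 1 gives the fundamental solution (x₁, y₁) = (7, 1).
Step 2: Apply the recurrence (x_{n+1}, y_{n+1}) = (x₁x_n + 48y₁y_n, x₁y_n + y₁x_n) repeatedly.
  From (x_1, y_1) = (7, 1): x_2 = 7·7 + 48·1·1 = 97; y_2 = 7·1 + 1·7 = 14.
Step 3: Verify x_2² - 48·y_2² = 9409 - 9408 = 1 (should be 1). ✓

(x_1, y_1) = (7, 1); (x_2, y_2) = (97, 14).


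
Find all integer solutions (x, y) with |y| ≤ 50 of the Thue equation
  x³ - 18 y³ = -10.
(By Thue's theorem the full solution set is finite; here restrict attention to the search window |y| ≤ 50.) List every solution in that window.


The equation is x³ - 18y³ = -10. For fixed y, x³ = 18·y³ − 10, so a solution requires the RHS to be a perfect cube.
Strategy: iterate y from -50 to 50, compute RHS = 18·y³ − 10, and check whether it is a (positive or negative) perfect cube.
Check small values of y:
  y = 0: RHS = -10 is not a perfect cube.
  y = 1: RHS = 8 = (2)³ ⇒ x = 2 works.
  y = -1: RHS = -28 is not a perfect cube.
  y = 2: RHS = 134 is not a perfect cube.
  y = -2: RHS = -154 is not a perfect cube.
  y = 3: RHS = 476 is not a perfect cube.
  y = -3: RHS = -496 is not a perfect cube.
Continuing the search up to |y| = 50 finds no further solutions beyond those listed.
Collected solutions: (2, 1).

Solutions (with |y| ≤ 50): (2, 1).


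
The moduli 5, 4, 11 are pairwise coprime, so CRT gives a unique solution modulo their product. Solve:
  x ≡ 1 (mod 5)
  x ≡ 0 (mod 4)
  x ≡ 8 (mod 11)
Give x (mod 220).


Moduli 5, 4, 11 are pairwise coprime; by CRT there is a unique solution modulo M = 5 · 4 · 11 = 220.
Solve pairwise, accumulating the modulus:
  Start with x ≡ 1 (mod 5).
  Combine with x ≡ 0 (mod 4): since gcd(5, 4) = 1, we get a unique residue mod 20.
    Write x = 1 + 5·t and substitute into x ≡ 0 (mod 4): 5·t ≡ 0 − 1 = -1 (mod 4).
    Reduce coefficients mod 4: 1·t ≡ 3 (mod 4).
    So t ≡ 3 (mod 4).
    Then x = 1 + 5·3 = 16, valid modulo lcm(5, 4) = 20: x ≡ 16 (mod 20).
  Combine with x ≡ 8 (mod 11): since gcd(20, 11) = 1, we get a unique residue mod 220.
    Write x = 16 + 20·t and substitute into x ≡ 8 (mod 11): 20·t ≡ 8 − 16 = -8 (mod 11).
    Reduce coefficients mod 11: 9·t ≡ 3 (mod 11).
    The inverse of 9 mod 11 is 5 (since 9·5 = 45 = 4·11 + 1), so t ≡ 5·3 = 15 ≡ 4 (mod 11).
    Then x = 16 + 20·4 = 96, valid modulo lcm(20, 11) = 220: x ≡ 96 (mod 220).
Verify: 96 mod 5 = 1 ✓, 96 mod 4 = 0 ✓, 96 mod 11 = 8 ✓.

x ≡ 96 (mod 220).


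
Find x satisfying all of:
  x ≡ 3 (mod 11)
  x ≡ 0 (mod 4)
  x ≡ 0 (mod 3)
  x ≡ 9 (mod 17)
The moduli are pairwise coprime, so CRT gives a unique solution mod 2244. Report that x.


Product of moduli M = 11 · 4 · 3 · 17 = 2244.
Merge one congruence at a time:
  Start: x ≡ 3 (mod 11).
  Combine with x ≡ 0 (mod 4); new modulus lcm = 44.
    Write x = 3 + 11·t and substitute into x ≡ 0 (mod 4): 11·t ≡ 0 − 3 = -3 (mod 4).
    Reduce coefficients mod 4: 3·t ≡ 1 (mod 4).
    The inverse of 3 mod 4 is 3 (since 3·3 = 9 = 2·4 + 1), so t ≡ 3·1 = 3 ≡ 3 (mod 4).
    Then x = 3 + 11·3 = 36, valid modulo lcm(11, 4) = 44: x ≡ 36 (mod 44).
  Combine with x ≡ 0 (mod 3); new modulus lcm = 132.
    Write x = 36 + 44·t and substitute into x ≡ 0 (mod 3): 44·t ≡ 0 − 36 = -36 (mod 3).
    Reduce coefficients mod 3: 2·t ≡ 0 (mod 3).
    The inverse of 2 mod 3 is 2 (since 2·2 = 4 = 1·3 + 1), so t ≡ 2·0 = 0 ≡ 0 (mod 3).
    Then x = 36 + 44·0 = 36, valid modulo lcm(44, 3) = 132: x ≡ 36 (mod 132).
  Combine with x ≡ 9 (mod 17); new modulus lcm = 2244.
    Write x = 36 + 132·t and substitute into x ≡ 9 (mod 17): 132·t ≡ 9 − 36 = -27 (mod 17).
    Reduce coefficients mod 17: 13·t ≡ 7 (mod 17).
    The inverse of 13 mod 17 is 4 (since 13·4 = 52 = 3·17 + 1), so t ≡ 4·7 = 28 ≡ 11 (mod 17).
    Then x = 36 + 132·11 = 1488, valid modulo lcm(132, 17) = 2244: x ≡ 1488 (mod 2244).
Verify against each original: 1488 mod 11 = 3, 1488 mod 4 = 0, 1488 mod 3 = 0, 1488 mod 17 = 9.

x ≡ 1488 (mod 2244).


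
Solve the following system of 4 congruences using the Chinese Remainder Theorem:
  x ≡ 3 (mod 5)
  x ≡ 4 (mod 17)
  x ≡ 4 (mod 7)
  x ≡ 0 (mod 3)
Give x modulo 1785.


Product of moduli M = 5 · 17 · 7 · 3 = 1785.
Merge one congruence at a time:
  Start: x ≡ 3 (mod 5).
  Combine with x ≡ 4 (mod 17); new modulus lcm = 85.
    Write x = 3 + 5·t and substitute into x ≡ 4 (mod 17): 5·t ≡ 4 − 3 = 1 (mod 17).
    The inverse of 5 mod 17 is 7 (since 5·7 = 35 = 2·17 + 1), so t ≡ 7·1 = 7 ≡ 7 (mod 17).
    Then x = 3 + 5·7 = 38, valid modulo lcm(5, 17) = 85: x ≡ 38 (mod 85).
  Combine with x ≡ 4 (mod 7); new modulus lcm = 595.
    Write x = 38 + 85·t and substitute into x ≡ 4 (mod 7): 85·t ≡ 4 − 38 = -34 (mod 7).
    Reduce coefficients mod 7: 1·t ≡ 1 (mod 7).
    So t ≡ 1 (mod 7).
    Then x = 38 + 85·1 = 123, valid modulo lcm(85, 7) = 595: x ≡ 123 (mod 595).
  Combine with x ≡ 0 (mod 3); new modulus lcm = 1785.
    Write x = 123 + 595·t and substitute into x ≡ 0 (mod 3): 595·t ≡ 0 − 123 = -123 (mod 3).
    Reduce coefficients mod 3: 1·t ≡ 0 (mod 3).
    So t ≡ 0 (mod 3).
    Then x = 123 + 595·0 = 123, valid modulo lcm(595, 3) = 1785: x ≡ 123 (mod 1785).
Verify against each original: 123 mod 5 = 3, 123 mod 17 = 4, 123 mod 7 = 4, 123 mod 3 = 0.

x ≡ 123 (mod 1785).


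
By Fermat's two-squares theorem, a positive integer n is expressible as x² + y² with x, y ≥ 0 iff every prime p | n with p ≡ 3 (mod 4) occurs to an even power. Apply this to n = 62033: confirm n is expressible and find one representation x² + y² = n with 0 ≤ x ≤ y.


Step 1: Factor n = 62033 = 17 · 41 · 89.
Step 2: Check the mod-4 condition on each prime factor: 17 ≡ 1 (mod 4), exponent 1; 41 ≡ 1 (mod 4), exponent 1; 89 ≡ 1 (mod 4), exponent 1.
All primes ≡ 3 (mod 4) appear to even exponent (or don't appear), so by the two-squares theorem n IS expressible as a sum of two squares.
Step 3: Build a representation. Here n = 17 · 41 · 89 is a product of primes ≡ 1 (mod 4). Each prime p ≡ 1 (mod 4) is itself a sum of two squares; find a² by testing p − a² for a perfect square:
  17: 17 − 1² = 16 = 4² ⇒ 17 = 1² + 4².
  41: 41 − 1² = 40, 41 − 2² = 37, 41 − 3² = 32, 41 − 4² = 25 = 5² ⇒ 41 = 4² + 5².
  89: 89 − 1² = 88, 89 − 2² = 85, 89 − 3² = 80, 89 − 4² = 73, 89 − 5² = 64 = 8² ⇒ 89 = 5² + 8².
  Combine using the Brahmagupta–Fibonacci identity (a² + b²)(c² + d²) = (ac − bd)² + (ad + bc)² = (ac + bd)² + (ad − bc)²:
  17 · 41 = 697: from (1² + 4²)(4² + 5²), take (1·4 − 4·5, 1·5 + 4·4) = (4 − 20, 5 + 16) = (-16, 21); dropping signs (only squares matter) gives (16, 21); check 16² + 21² = 256 + 441 = 697 ✓.
  697 · 89 = 62033: from (16² + 21²)(5² + 8²), take (16·5 − 21·8, 16·8 + 21·5) = (80 − 168, 128 + 105) = (-88, 233); dropping signs (only squares matter) gives (88, 233); check 88² + 233² = 7744 + 54289 = 62033 ✓.
Step 4: Order so x ≤ y and verify: 88² + 233² = 7744 + 54289 = 62033 = n. ✓

n = 62033 = 88² + 233² (one valid representation with x ≤ y).


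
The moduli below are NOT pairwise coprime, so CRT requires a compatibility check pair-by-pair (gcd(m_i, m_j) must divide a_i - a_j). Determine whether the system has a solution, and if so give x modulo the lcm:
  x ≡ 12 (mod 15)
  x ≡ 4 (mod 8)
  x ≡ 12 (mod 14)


Moduli 15, 8, 14 are not pairwise coprime, so CRT works modulo lcm(m_i) when all pairwise compatibility conditions hold.
Pairwise compatibility: gcd(m_i, m_j) must divide a_i - a_j for every pair.
Merge one congruence at a time:
  Start: x ≡ 12 (mod 15).
  Combine with x ≡ 4 (mod 8): gcd(15, 8) = 1; 4 - 12 = -8, which IS divisible by 1, so compatible.
    Write x = 12 + 15·t and substitute into x ≡ 4 (mod 8): 15·t ≡ 4 − 12 = -8 (mod 8).
    Reduce coefficients mod 8: 7·t ≡ 0 (mod 8).
    The inverse of 7 mod 8 is 7 (since 7·7 = 49 = 6·8 + 1), so t ≡ 7·0 = 0 ≡ 0 (mod 8).
    Then x = 12 + 15·0 = 12, valid modulo lcm(15, 8) = 120: x ≡ 12 (mod 120).
  Combine with x ≡ 12 (mod 14): gcd(120, 14) = 2; 12 - 12 = 0, which IS divisible by 2, so compatible.
    Write x = 12 + 120·t and substitute into x ≡ 12 (mod 14): 120·t ≡ 12 − 12 = 0 (mod 14).
    Divide the congruence (and modulus) by g = 2: 60·t ≡ 0 (mod 7).
    Reduce coefficients mod 7: 4·t ≡ 0 (mod 7).
    The inverse of 4 mod 7 is 2 (since 4·2 = 8 = 1·7 + 1), so t ≡ 2·0 = 0 ≡ 0 (mod 7).
    Then x = 12 + 120·0 = 12, valid modulo lcm(120, 14) = 840: x ≡ 12 (mod 840).
Verify: 12 mod 15 = 12, 12 mod 8 = 4, 12 mod 14 = 12.

x ≡ 12 (mod 840).


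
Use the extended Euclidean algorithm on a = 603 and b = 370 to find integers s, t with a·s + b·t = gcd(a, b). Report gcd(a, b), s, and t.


Euclidean algorithm on (603, 370) — divide until remainder is 0:
  603 = 1 · 370 + 233
  370 = 1 · 233 + 137
  233 = 1 · 137 + 96
  137 = 1 · 96 + 41
  96 = 2 · 41 + 14
  41 = 2 · 14 + 13
  14 = 1 · 13 + 1
  13 = 13 · 1 + 0
gcd(603, 370) = 1.
Track Bezout coefficients alongside the remainders: start with r₀ = 603 = a·1 + b·0 (s = 1, t = 0) and r₁ = 370 = a·0 + b·1 (s = 0, t = 1); each new remainder r_{k+1} = r_{k-1} − q_k·r_k inherits s_{k+1} = s_{k-1} − q_k·s_k, t_{k+1} = t_{k-1} − q_k·t_k, so r_k = a·s_k + b·t_k at every step:
  q = 1: r = 233, s = 1 − 1·0 = 1, t = 0 − 1·1 = -1  (check: 603·1 + 370·(-1) = 233)
  q = 1: r = 137, s = 0 − 1·1 = -1, t = 1 − 1·(-1) = 2  (check: 603·(-1) + 370·2 = 137)
  q = 1: r = 96, s = 1 − 1·(-1) = 2, t = -1 − 1·2 = -3  (check: 603·2 + 370·(-3) = 96)
  q = 1: r = 41, s = -1 − 1·2 = -3, t = 2 − 1·(-3) = 5  (check: 603·(-3) + 370·5 = 41)
  q = 2: r = 14, s = 2 − 2·(-3) = 8, t = -3 − 2·5 = -13  (check: 603·8 + 370·(-13) = 14)
  q = 2: r = 13, s = -3 − 2·8 = -19, t = 5 − 2·(-13) = 31  (check: 603·(-19) + 370·31 = 13)
  q = 1: r = 1, s = 8 − 1·(-19) = 27, t = -13 − 1·31 = -44  (check: 603·27 + 370·(-44) = 1)
The row with r = 1 (the gcd) gives the Bezout coefficients s = 27, t = -44.
Result: 603 · (27) + 370 · (-44) = 1.

gcd(603, 370) = 1; s = 27, t = -44 (check: 603·27 + 370·(-44) = 1).


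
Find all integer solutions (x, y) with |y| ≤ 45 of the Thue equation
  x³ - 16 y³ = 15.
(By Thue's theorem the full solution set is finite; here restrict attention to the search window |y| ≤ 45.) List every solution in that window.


The equation is x³ - 16y³ = 15. For fixed y, x³ = 16·y³ + 15, so a solution requires the RHS to be a perfect cube.
Strategy: iterate y from -45 to 45, compute RHS = 16·y³ + 15, and check whether it is a (positive or negative) perfect cube.
Check small values of y:
  y = 0: RHS = 15 is not a perfect cube.
  y = 1: RHS = 31 is not a perfect cube.
  y = -1: RHS = -1 = (-1)³ ⇒ x = -1 works.
  y = 2: RHS = 143 is not a perfect cube.
  y = -2: RHS = -113 is not a perfect cube.
  y = 3: RHS = 447 is not a perfect cube.
  y = -3: RHS = -417 is not a perfect cube.
Continuing the search up to |y| = 45 finds no further solutions beyond those listed.
Collected solutions: (-1, -1).

Solutions (with |y| ≤ 45): (-1, -1).


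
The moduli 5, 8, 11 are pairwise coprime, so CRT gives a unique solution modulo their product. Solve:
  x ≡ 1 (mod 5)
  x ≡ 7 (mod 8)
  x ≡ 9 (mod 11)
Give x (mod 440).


Moduli 5, 8, 11 are pairwise coprime; by CRT there is a unique solution modulo M = 5 · 8 · 11 = 440.
Solve pairwise, accumulating the modulus:
  Start with x ≡ 1 (mod 5).
  Combine with x ≡ 7 (mod 8): since gcd(5, 8) = 1, we get a unique residue mod 40.
    Write x = 1 + 5·t and substitute into x ≡ 7 (mod 8): 5·t ≡ 7 − 1 = 6 (mod 8).
    The inverse of 5 mod 8 is 5 (since 5·5 = 25 = 3·8 + 1), so t ≡ 5·6 = 30 ≡ 6 (mod 8).
    Then x = 1 + 5·6 = 31, valid modulo lcm(5, 8) = 40: x ≡ 31 (mod 40).
  Combine with x ≡ 9 (mod 11): since gcd(40, 11) = 1, we get a unique residue mod 440.
    Write x = 31 + 40·t and substitute into x ≡ 9 (mod 11): 40·t ≡ 9 − 31 = -22 (mod 11).
    Reduce coefficients mod 11: 7·t ≡ 0 (mod 11).
    The inverse of 7 mod 11 is 8 (since 7·8 = 56 = 5·11 + 1), so t ≡ 8·0 = 0 ≡ 0 (mod 11).
    Then x = 31 + 40·0 = 31, valid modulo lcm(40, 11) = 440: x ≡ 31 (mod 440).
Verify: 31 mod 5 = 1 ✓, 31 mod 8 = 7 ✓, 31 mod 11 = 9 ✓.

x ≡ 31 (mod 440).


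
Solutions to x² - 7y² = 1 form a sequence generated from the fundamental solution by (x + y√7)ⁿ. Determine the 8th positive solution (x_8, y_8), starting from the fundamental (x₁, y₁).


Step 1: Find the fundamental solution (x₁, y₁) of x² - 7y² = 1.
  Expand √7 as a continued fraction. a₀ = ⌊√7⌋ = 2; iterate m_{k+1} = d_k·a_k − m_k, d_{k+1} = (7 − m_{k+1}²)/d_k, a_{k+1} = ⌊(a₀ + m_{k+1})/d_{k+1}⌋ (starting m₀ = 0, d₀ = 1), with convergents p_k = a_k·p_{k-1} + p_{k-2}, q_k = a_k·q_{k-1} + q_{k-2} (p₋₁ = 1, q₋₁ = 0):
  k = 0: a₀ = 2; p₀/q₀ = 2/1; p₀² − 7·q₀² = 4 − 7 = -3.
  k = 1: m = 2, d = 3, a = ⌊(2 + 2)/3⌋ = 1; p/q = (1·2 + 1)/(1·1 + 0) = 3/1; p² − 7·q² = 9 − 7 = 2.
  k = 2: m = 1, d = 2, a = ⌊(2 + 1)/2⌋ = 1; p/q = (1·3 + 2)/(1·1 + 1) = 5/2; p² − 7·q² = 25 − 28 = -3.
  k = 3: m = 1, d = 3, a = ⌊(2 + 1)/3⌋ = 1; p/q = (1·5 + 3)/(1·2 + 1) = 8/3; p² − 7·q² = 64 − 63 = 1.
  The first convergent with p² − 7·q² = 1 gives the fundamental solution (x₁, y₁) = (8, 3).
Step 2: Apply the recurrence (x_{n+1}, y_{n+1}) = (x₁x_n + 7y₁y_n, x₁y_n + y₁x_n) repeatedly.
  From (x_1, y_1) = (8, 3): x_2 = 8·8 + 7·3·3 = 127; y_2 = 8·3 + 3·8 = 48.
  From (x_2, y_2) = (127, 48): x_3 = 8·127 + 7·3·48 = 2024; y_3 = 8·48 + 3·127 = 765.
  From (x_3, y_3) = (2024, 765): x_4 = 8·2024 + 7·3·765 = 32257; y_4 = 8·765 + 3·2024 = 12192.
  From (x_4, y_4) = (32257, 12192): x_5 = 8·32257 + 7·3·12192 = 514088; y_5 = 8·12192 + 3·32257 = 194307.
  From (x_5, y_5) = (514088, 194307): x_6 = 8·514088 + 7·3·194307 = 8193151; y_6 = 8·194307 + 3·514088 = 3096720.
  From (x_6, y_6) = (8193151, 3096720): x_7 = 8·8193151 + 7·3·3096720 = 130576328; y_7 = 8·3096720 + 3·8193151 = 49353213.
  From (x_7, y_7) = (130576328, 49353213): x_8 = 8·130576328 + 7·3·49353213 = 2081028097; y_8 = 8·49353213 + 3·130576328 = 786554688.
Step 3: Verify x_8² - 7·y_8² = 4330677940503441409 - 4330677940503441408 = 1 (should be 1). ✓

(x_1, y_1) = (8, 3); (x_8, y_8) = (2081028097, 786554688).


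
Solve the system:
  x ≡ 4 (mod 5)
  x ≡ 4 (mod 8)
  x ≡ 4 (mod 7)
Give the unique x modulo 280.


Moduli 5, 8, 7 are pairwise coprime; by CRT there is a unique solution modulo M = 5 · 8 · 7 = 280.
Solve pairwise, accumulating the modulus:
  Start with x ≡ 4 (mod 5).
  Combine with x ≡ 4 (mod 8): since gcd(5, 8) = 1, we get a unique residue mod 40.
    Write x = 4 + 5·t and substitute into x ≡ 4 (mod 8): 5·t ≡ 4 − 4 = 0 (mod 8).
    The inverse of 5 mod 8 is 5 (since 5·5 = 25 = 3·8 + 1), so t ≡ 5·0 = 0 ≡ 0 (mod 8).
    Then x = 4 + 5·0 = 4, valid modulo lcm(5, 8) = 40: x ≡ 4 (mod 40).
  Combine with x ≡ 4 (mod 7): since gcd(40, 7) = 1, we get a unique residue mod 280.
    Write x = 4 + 40·t and substitute into x ≡ 4 (mod 7): 40·t ≡ 4 − 4 = 0 (mod 7).
    Reduce coefficients mod 7: 5·t ≡ 0 (mod 7).
    The inverse of 5 mod 7 is 3 (since 5·3 = 15 = 2·7 + 1), so t ≡ 3·0 = 0 ≡ 0 (mod 7).
    Then x = 4 + 40·0 = 4, valid modulo lcm(40, 7) = 280: x ≡ 4 (mod 280).
Verify: 4 mod 5 = 4 ✓, 4 mod 8 = 4 ✓, 4 mod 7 = 4 ✓.

x ≡ 4 (mod 280).


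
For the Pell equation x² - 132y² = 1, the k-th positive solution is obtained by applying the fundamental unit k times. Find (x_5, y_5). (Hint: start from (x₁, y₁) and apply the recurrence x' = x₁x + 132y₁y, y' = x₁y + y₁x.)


Step 1: Find the fundamental solution (x₁, y₁) of x² - 132y² = 1.
  Expand √132 as a continued fraction. a₀ = ⌊√132⌋ = 11; iterate m_{k+1} = d_k·a_k − m_k, d_{k+1} = (132 − m_{k+1}²)/d_k, a_{k+1} = ⌊(a₀ + m_{k+1})/d_{k+1}⌋ (starting m₀ = 0, d₀ = 1), with convergents p_k = a_k·p_{k-1} + p_{k-2}, q_k = a_k·q_{k-1} + q_{k-2} (p₋₁ = 1, q₋₁ = 0):
  k = 0: a₀ = 11; p₀/q₀ = 11/1; p₀² − 132·q₀² = 121 − 132 = -11.
  k = 1: m = 11, d = 11, a = ⌊(11 + 11)/11⌋ = 2; p/q = (2·11 + 1)/(2·1 + 0) = 23/2; p² − 132·q² = 529 − 528 = 1.
  The first convergent with p² − 132·q² = 1 gives the fundamental solution (x₁, y₁) = (23, 2).
Step 2: Apply the recurrence (x_{n+1}, y_{n+1}) = (x₁x_n + 132y₁y_n, x₁y_n + y₁x_n) repeatedly.
  From (x_1, y_1) = (23, 2): x_2 = 23·23 + 132·2·2 = 1057; y_2 = 23·2 + 2·23 = 92.
  From (x_2, y_2) = (1057, 92): x_3 = 23·1057 + 132·2·92 = 48599; y_3 = 23·92 + 2·1057 = 4230.
  From (x_3, y_3) = (48599, 4230): x_4 = 23·48599 + 132·2·4230 = 2234497; y_4 = 23·4230 + 2·48599 = 194488.
  From (x_4, y_4) = (2234497, 194488): x_5 = 23·2234497 + 132·2·194488 = 102738263; y_5 = 23·194488 + 2·2234497 = 8942218.
Step 3: Verify x_5² - 132·y_5² = 10555150684257169 - 10555150684257168 = 1 (should be 1). ✓

(x_1, y_1) = (23, 2); (x_5, y_5) = (102738263, 8942218).


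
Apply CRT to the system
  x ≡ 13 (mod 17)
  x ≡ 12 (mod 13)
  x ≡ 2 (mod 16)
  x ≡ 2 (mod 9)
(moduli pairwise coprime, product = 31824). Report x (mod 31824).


Product of moduli M = 17 · 13 · 16 · 9 = 31824.
Merge one congruence at a time:
  Start: x ≡ 13 (mod 17).
  Combine with x ≡ 12 (mod 13); new modulus lcm = 221.
    Write x = 13 + 17·t and substitute into x ≡ 12 (mod 13): 17·t ≡ 12 − 13 = -1 (mod 13).
    Reduce coefficients mod 13: 4·t ≡ 12 (mod 13).
    The inverse of 4 mod 13 is 10 (since 4·10 = 40 = 3·13 + 1), so t ≡ 10·12 = 120 ≡ 3 (mod 13).
    Then x = 13 + 17·3 = 64, valid modulo lcm(17, 13) = 221: x ≡ 64 (mod 221).
  Combine with x ≡ 2 (mod 16); new modulus lcm = 3536.
    Write x = 64 + 221·t and substitute into x ≡ 2 (mod 16): 221·t ≡ 2 − 64 = -62 (mod 16).
    Reduce coefficients mod 16: 13·t ≡ 2 (mod 16).
    The inverse of 13 mod 16 is 5 (since 13·5 = 65 = 4·16 + 1), so t ≡ 5·2 = 10 ≡ 10 (mod 16).
    Then x = 64 + 221·10 = 2274, valid modulo lcm(221, 16) = 3536: x ≡ 2274 (mod 3536).
  Combine with x ≡ 2 (mod 9); new modulus lcm = 31824.
    Write x = 2274 + 3536·t and substitute into x ≡ 2 (mod 9): 3536·t ≡ 2 − 2274 = -2272 (mod 9).
    Reduce coefficients mod 9: 8·t ≡ 5 (mod 9).
    The inverse of 8 mod 9 is 8 (since 8·8 = 64 = 7·9 + 1), so t ≡ 8·5 = 40 ≡ 4 (mod 9).
    Then x = 2274 + 3536·4 = 16418, valid modulo lcm(3536, 9) = 31824: x ≡ 16418 (mod 31824).
Verify against each original: 16418 mod 17 = 13, 16418 mod 13 = 12, 16418 mod 16 = 2, 16418 mod 9 = 2.

x ≡ 16418 (mod 31824).


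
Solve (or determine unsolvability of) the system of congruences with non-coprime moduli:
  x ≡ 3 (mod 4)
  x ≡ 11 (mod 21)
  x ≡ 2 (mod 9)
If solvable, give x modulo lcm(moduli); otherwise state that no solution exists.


Moduli 4, 21, 9 are not pairwise coprime, so CRT works modulo lcm(m_i) when all pairwise compatibility conditions hold.
Pairwise compatibility: gcd(m_i, m_j) must divide a_i - a_j for every pair.
Merge one congruence at a time:
  Start: x ≡ 3 (mod 4).
  Combine with x ≡ 11 (mod 21): gcd(4, 21) = 1; 11 - 3 = 8, which IS divisible by 1, so compatible.
    Write x = 3 + 4·t and substitute into x ≡ 11 (mod 21): 4·t ≡ 11 − 3 = 8 (mod 21).
    The inverse of 4 mod 21 is 16 (since 4·16 = 64 = 3·21 + 1), so t ≡ 16·8 = 128 ≡ 2 (mod 21).
    Then x = 3 + 4·2 = 11, valid modulo lcm(4, 21) = 84: x ≡ 11 (mod 84).
  Combine with x ≡ 2 (mod 9): gcd(84, 9) = 3; 2 - 11 = -9, which IS divisible by 3, so compatible.
    Write x = 11 + 84·t and substitute into x ≡ 2 (mod 9): 84·t ≡ 2 − 11 = -9 (mod 9).
    Divide the congruence (and modulus) by g = 3: 28·t ≡ -3 (mod 3).
    Reduce coefficients mod 3: 1·t ≡ 0 (mod 3).
    So t ≡ 0 (mod 3).
    Then x = 11 + 84·0 = 11, valid modulo lcm(84, 9) = 252: x ≡ 11 (mod 252).
Verify: 11 mod 4 = 3, 11 mod 21 = 11, 11 mod 9 = 2.

x ≡ 11 (mod 252).


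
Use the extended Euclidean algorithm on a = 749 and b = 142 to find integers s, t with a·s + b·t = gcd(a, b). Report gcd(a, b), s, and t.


Euclidean algorithm on (749, 142) — divide until remainder is 0:
  749 = 5 · 142 + 39
  142 = 3 · 39 + 25
  39 = 1 · 25 + 14
  25 = 1 · 14 + 11
  14 = 1 · 11 + 3
  11 = 3 · 3 + 2
  3 = 1 · 2 + 1
  2 = 2 · 1 + 0
gcd(749, 142) = 1.
Track Bezout coefficients alongside the remainders: start with r₀ = 749 = a·1 + b·0 (s = 1, t = 0) and r₁ = 142 = a·0 + b·1 (s = 0, t = 1); each new remainder r_{k+1} = r_{k-1} − q_k·r_k inherits s_{k+1} = s_{k-1} − q_k·s_k, t_{k+1} = t_{k-1} − q_k·t_k, so r_k = a·s_k + b·t_k at every step:
  q = 5: r = 39, s = 1 − 5·0 = 1, t = 0 − 5·1 = -5  (check: 749·1 + 142·(-5) = 39)
  q = 3: r = 25, s = 0 − 3·1 = -3, t = 1 − 3·(-5) = 16  (check: 749·(-3) + 142·16 = 25)
  q = 1: r = 14, s = 1 − 1·(-3) = 4, t = -5 − 1·16 = -21  (check: 749·4 + 142·(-21) = 14)
  q = 1: r = 11, s = -3 − 1·4 = -7, t = 16 − 1·(-21) = 37  (check: 749·(-7) + 142·37 = 11)
  q = 1: r = 3, s = 4 − 1·(-7) = 11, t = -21 − 1·37 = -58  (check: 749·11 + 142·(-58) = 3)
  q = 3: r = 2, s = -7 − 3·11 = -40, t = 37 − 3·(-58) = 211  (check: 749·(-40) + 142·211 = 2)
  q = 1: r = 1, s = 11 − 1·(-40) = 51, t = -58 − 1·211 = -269  (check: 749·51 + 142·(-269) = 1)
The row with r = 1 (the gcd) gives the Bezout coefficients s = 51, t = -269.
Result: 749 · (51) + 142 · (-269) = 1.

gcd(749, 142) = 1; s = 51, t = -269 (check: 749·51 + 142·(-269) = 1).


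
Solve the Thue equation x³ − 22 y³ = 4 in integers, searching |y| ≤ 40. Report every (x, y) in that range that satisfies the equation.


The equation is x³ - 22y³ = 4. For fixed y, x³ = 22·y³ + 4, so a solution requires the RHS to be a perfect cube.
Strategy: iterate y from -40 to 40, compute RHS = 22·y³ + 4, and check whether it is a (positive or negative) perfect cube.
Check small values of y:
  y = 0: RHS = 4 is not a perfect cube.
  y = 1: RHS = 26 is not a perfect cube.
  y = -1: RHS = -18 is not a perfect cube.
  y = 2: RHS = 180 is not a perfect cube.
  y = -2: RHS = -172 is not a perfect cube.
  y = 3: RHS = 598 is not a perfect cube.
  y = -3: RHS = -590 is not a perfect cube.
Continuing the search up to |y| = 40 finds no solutions either.
No (x, y) in the scanned range satisfies the equation.

No integer solutions with |y| ≤ 40.


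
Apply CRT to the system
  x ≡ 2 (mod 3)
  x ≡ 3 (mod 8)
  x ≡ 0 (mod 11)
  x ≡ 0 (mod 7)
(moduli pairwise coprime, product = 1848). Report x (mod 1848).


Product of moduli M = 3 · 8 · 11 · 7 = 1848.
Merge one congruence at a time:
  Start: x ≡ 2 (mod 3).
  Combine with x ≡ 3 (mod 8); new modulus lcm = 24.
    Write x = 2 + 3·t and substitute into x ≡ 3 (mod 8): 3·t ≡ 3 − 2 = 1 (mod 8).
    The inverse of 3 mod 8 is 3 (since 3·3 = 9 = 1·8 + 1), so t ≡ 3·1 = 3 ≡ 3 (mod 8).
    Then x = 2 + 3·3 = 11, valid modulo lcm(3, 8) = 24: x ≡ 11 (mod 24).
  Combine with x ≡ 0 (mod 11); new modulus lcm = 264.
    Write x = 11 + 24·t and substitute into x ≡ 0 (mod 11): 24·t ≡ 0 − 11 = -11 (mod 11).
    Reduce coefficients mod 11: 2·t ≡ 0 (mod 11).
    The inverse of 2 mod 11 is 6 (since 2·6 = 12 = 1·11 + 1), so t ≡ 6·0 = 0 ≡ 0 (mod 11).
    Then x = 11 + 24·0 = 11, valid modulo lcm(24, 11) = 264: x ≡ 11 (mod 264).
  Combine with x ≡ 0 (mod 7); new modulus lcm = 1848.
    Write x = 11 + 264·t and substitute into x ≡ 0 (mod 7): 264·t ≡ 0 − 11 = -11 (mod 7).
    Reduce coefficients mod 7: 5·t ≡ 3 (mod 7).
    The inverse of 5 mod 7 is 3 (since 5·3 = 15 = 2·7 + 1), so t ≡ 3·3 = 9 ≡ 2 (mod 7).
    Then x = 11 + 264·2 = 539, valid modulo lcm(264, 7) = 1848: x ≡ 539 (mod 1848).
Verify against each original: 539 mod 3 = 2, 539 mod 8 = 3, 539 mod 11 = 0, 539 mod 7 = 0.

x ≡ 539 (mod 1848).


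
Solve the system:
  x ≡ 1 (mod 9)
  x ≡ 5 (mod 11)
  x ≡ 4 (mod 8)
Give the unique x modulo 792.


Moduli 9, 11, 8 are pairwise coprime; by CRT there is a unique solution modulo M = 9 · 11 · 8 = 792.
Solve pairwise, accumulating the modulus:
  Start with x ≡ 1 (mod 9).
  Combine with x ≡ 5 (mod 11): since gcd(9, 11) = 1, we get a unique residue mod 99.
    Write x = 1 + 9·t and substitute into x ≡ 5 (mod 11): 9·t ≡ 5 − 1 = 4 (mod 11).
    The inverse of 9 mod 11 is 5 (since 9·5 = 45 = 4·11 + 1), so t ≡ 5·4 = 20 ≡ 9 (mod 11).
    Then x = 1 + 9·9 = 82, valid modulo lcm(9, 11) = 99: x ≡ 82 (mod 99).
  Combine with x ≡ 4 (mod 8): since gcd(99, 8) = 1, we get a unique residue mod 792.
    Write x = 82 + 99·t and substitute into x ≡ 4 (mod 8): 99·t ≡ 4 − 82 = -78 (mod 8).
    Reduce coefficients mod 8: 3·t ≡ 2 (mod 8).
    The inverse of 3 mod 8 is 3 (since 3·3 = 9 = 1·8 + 1), so t ≡ 3·2 = 6 ≡ 6 (mod 8).
    Then x = 82 + 99·6 = 676, valid modulo lcm(99, 8) = 792: x ≡ 676 (mod 792).
Verify: 676 mod 9 = 1 ✓, 676 mod 11 = 5 ✓, 676 mod 8 = 4 ✓.

x ≡ 676 (mod 792).


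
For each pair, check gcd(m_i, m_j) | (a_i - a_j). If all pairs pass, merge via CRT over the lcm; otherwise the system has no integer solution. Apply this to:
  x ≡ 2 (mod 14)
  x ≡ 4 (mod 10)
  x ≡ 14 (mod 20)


Moduli 14, 10, 20 are not pairwise coprime, so CRT works modulo lcm(m_i) when all pairwise compatibility conditions hold.
Pairwise compatibility: gcd(m_i, m_j) must divide a_i - a_j for every pair.
Merge one congruence at a time:
  Start: x ≡ 2 (mod 14).
  Combine with x ≡ 4 (mod 10): gcd(14, 10) = 2; 4 - 2 = 2, which IS divisible by 2, so compatible.
    Write x = 2 + 14·t and substitute into x ≡ 4 (mod 10): 14·t ≡ 4 − 2 = 2 (mod 10).
    Divide the congruence (and modulus) by g = 2: 7·t ≡ 1 (mod 5).
    Reduce coefficients mod 5: 2·t ≡ 1 (mod 5).
    The inverse of 2 mod 5 is 3 (since 2·3 = 6 = 1·5 + 1), so t ≡ 3·1 = 3 ≡ 3 (mod 5).
    Then x = 2 + 14·3 = 44, valid modulo lcm(14, 10) = 70: x ≡ 44 (mod 70).
  Combine with x ≡ 14 (mod 20): gcd(70, 20) = 10; 14 - 44 = -30, which IS divisible by 10, so compatible.
    Write x = 44 + 70·t and substitute into x ≡ 14 (mod 20): 70·t ≡ 14 − 44 = -30 (mod 20).
    Divide the congruence (and modulus) by g = 10: 7·t ≡ -3 (mod 2).
    Reduce coefficients mod 2: 1·t ≡ 1 (mod 2).
    So t ≡ 1 (mod 2).
    Then x = 44 + 70·1 = 114, valid modulo lcm(70, 20) = 140: x ≡ 114 (mod 140).
Verify: 114 mod 14 = 2, 114 mod 10 = 4, 114 mod 20 = 14.

x ≡ 114 (mod 140).


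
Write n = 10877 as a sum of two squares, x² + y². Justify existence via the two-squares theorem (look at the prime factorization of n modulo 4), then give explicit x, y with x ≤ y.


Step 1: Factor n = 10877 = 73 · 149.
Step 2: Check the mod-4 condition on each prime factor: 73 ≡ 1 (mod 4), exponent 1; 149 ≡ 1 (mod 4), exponent 1.
All primes ≡ 3 (mod 4) appear to even exponent (or don't appear), so by the two-squares theorem n IS expressible as a sum of two squares.
Step 3: Build a representation. Here n = 73 · 149 is a product of primes ≡ 1 (mod 4). Each prime p ≡ 1 (mod 4) is itself a sum of two squares; find a² by testing p − a² for a perfect square:
  73: 73 − 1² = 72, 73 − 2² = 69, 73 − 3² = 64 = 8² ⇒ 73 = 3² + 8².
  149: 149 − 1² = 148, 149 − 2² = 145, 149 − 3² = 140, 149 − 4² = 133, 149 − 5² = 124, 149 − 6² = 113, 149 − 7² = 100 = 10² ⇒ 149 = 7² + 10².
  Combine using the Brahmagupta–Fibonacci identity (a² + b²)(c² + d²) = (ac − bd)² + (ad + bc)² = (ac + bd)² + (ad − bc)²:
  73 · 149 = 10877: from (3² + 8²)(7² + 10²), take (3·7 − 8·10, 3·10 + 8·7) = (21 − 80, 30 + 56) = (-59, 86); dropping signs (only squares matter) gives (59, 86); check 59² + 86² = 3481 + 7396 = 10877 ✓.
Step 4: Order so x ≤ y and verify: 59² + 86² = 3481 + 7396 = 10877 = n. ✓

n = 10877 = 59² + 86² (one valid representation with x ≤ y).


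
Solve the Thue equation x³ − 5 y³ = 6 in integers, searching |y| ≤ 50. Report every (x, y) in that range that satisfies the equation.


The equation is x³ - 5y³ = 6. For fixed y, x³ = 5·y³ + 6, so a solution requires the RHS to be a perfect cube.
Strategy: iterate y from -50 to 50, compute RHS = 5·y³ + 6, and check whether it is a (positive or negative) perfect cube.
Check small values of y:
  y = 0: RHS = 6 is not a perfect cube.
  y = 1: RHS = 11 is not a perfect cube.
  y = -1: RHS = 1 = (1)³ ⇒ x = 1 works.
  y = 2: RHS = 46 is not a perfect cube.
  y = -2: RHS = -34 is not a perfect cube.
  y = 3: RHS = 141 is not a perfect cube.
  y = -3: RHS = -129 is not a perfect cube.
Continuing the search up to |y| = 50 finds no further solutions beyond those listed.
Collected solutions: (1, -1).

Solutions (with |y| ≤ 50): (1, -1).


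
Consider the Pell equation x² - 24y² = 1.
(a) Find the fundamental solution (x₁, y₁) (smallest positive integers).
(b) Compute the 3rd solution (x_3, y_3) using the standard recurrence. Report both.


Step 1: Find the fundamental solution (x₁, y₁) of x² - 24y² = 1.
  Expand √24 as a continued fraction. a₀ = ⌊√24⌋ = 4; iterate m_{k+1} = d_k·a_k − m_k, d_{k+1} = (24 − m_{k+1}²)/d_k, a_{k+1} = ⌊(a₀ + m_{k+1})/d_{k+1}⌋ (starting m₀ = 0, d₀ = 1), with convergents p_k = a_k·p_{k-1} + p_{k-2}, q_k = a_k·q_{k-1} + q_{k-2} (p₋₁ = 1, q₋₁ = 0):
  k = 0: a₀ = 4; p₀/q₀ = 4/1; p₀² − 24·q₀² = 16 − 24 = -8.
  k = 1: m = 4, d = 8, a = ⌊(4 + 4)/8⌋ = 1; p/q = (1·4 + 1)/(1·1 + 0) = 5/1; p² − 24·q² = 25 − 24 = 1.
  The first convergent with p² − 24·q² = 1 gives the fundamental solution (x₁, y₁) = (5, 1).
Step 2: Apply the recurrence (x_{n+1}, y_{n+1}) = (x₁x_n + 24y₁y_n, x₁y_n + y₁x_n) repeatedly.
  From (x_1, y_1) = (5, 1): x_2 = 5·5 + 24·1·1 = 49; y_2 = 5·1 + 1·5 = 10.
  From (x_2, y_2) = (49, 10): x_3 = 5·49 + 24·1·10 = 485; y_3 = 5·10 + 1·49 = 99.
Step 3: Verify x_3² - 24·y_3² = 235225 - 235224 = 1 (should be 1). ✓

(x_1, y_1) = (5, 1); (x_3, y_3) = (485, 99).


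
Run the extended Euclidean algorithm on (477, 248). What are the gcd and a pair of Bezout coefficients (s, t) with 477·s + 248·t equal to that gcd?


Euclidean algorithm on (477, 248) — divide until remainder is 0:
  477 = 1 · 248 + 229
  248 = 1 · 229 + 19
  229 = 12 · 19 + 1
  19 = 19 · 1 + 0
gcd(477, 248) = 1.
Track Bezout coefficients alongside the remainders: start with r₀ = 477 = a·1 + b·0 (s = 1, t = 0) and r₁ = 248 = a·0 + b·1 (s = 0, t = 1); each new remainder r_{k+1} = r_{k-1} − q_k·r_k inherits s_{k+1} = s_{k-1} − q_k·s_k, t_{k+1} = t_{k-1} − q_k·t_k, so r_k = a·s_k + b·t_k at every step:
  q = 1: r = 229, s = 1 − 1·0 = 1, t = 0 − 1·1 = -1  (check: 477·1 + 248·(-1) = 229)
  q = 1: r = 19, s = 0 − 1·1 = -1, t = 1 − 1·(-1) = 2  (check: 477·(-1) + 248·2 = 19)
  q = 12: r = 1, s = 1 − 12·(-1) = 13, t = -1 − 12·2 = -25  (check: 477·13 + 248·(-25) = 1)
The row with r = 1 (the gcd) gives the Bezout coefficients s = 13, t = -25.
Result: 477 · (13) + 248 · (-25) = 1.

gcd(477, 248) = 1; s = 13, t = -25 (check: 477·13 + 248·(-25) = 1).


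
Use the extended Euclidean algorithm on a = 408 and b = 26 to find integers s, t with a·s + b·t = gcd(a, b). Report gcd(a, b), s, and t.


Euclidean algorithm on (408, 26) — divide until remainder is 0:
  408 = 15 · 26 + 18
  26 = 1 · 18 + 8
  18 = 2 · 8 + 2
  8 = 4 · 2 + 0
gcd(408, 26) = 2.
Track Bezout coefficients alongside the remainders: start with r₀ = 408 = a·1 + b·0 (s = 1, t = 0) and r₁ = 26 = a·0 + b·1 (s = 0, t = 1); each new remainder r_{k+1} = r_{k-1} − q_k·r_k inherits s_{k+1} = s_{k-1} − q_k·s_k, t_{k+1} = t_{k-1} − q_k·t_k, so r_k = a·s_k + b·t_k at every step:
  q = 15: r = 18, s = 1 − 15·0 = 1, t = 0 − 15·1 = -15  (check: 408·1 + 26·(-15) = 18)
  q = 1: r = 8, s = 0 − 1·1 = -1, t = 1 − 1·(-15) = 16  (check: 408·(-1) + 26·16 = 8)
  q = 2: r = 2, s = 1 − 2·(-1) = 3, t = -15 − 2·16 = -47  (check: 408·3 + 26·(-47) = 2)
The row with r = 2 (the gcd) gives the Bezout coefficients s = 3, t = -47.
Result: 408 · (3) + 26 · (-47) = 2.

gcd(408, 26) = 2; s = 3, t = -47 (check: 408·3 + 26·(-47) = 2).


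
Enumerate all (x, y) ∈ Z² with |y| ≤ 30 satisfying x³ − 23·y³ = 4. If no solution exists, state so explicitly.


The equation is x³ - 23y³ = 4. For fixed y, x³ = 23·y³ + 4, so a solution requires the RHS to be a perfect cube.
Strategy: iterate y from -30 to 30, compute RHS = 23·y³ + 4, and check whether it is a (positive or negative) perfect cube.
Check small values of y:
  y = 0: RHS = 4 is not a perfect cube.
  y = 1: RHS = 27 = (3)³ ⇒ x = 3 works.
  y = -1: RHS = -19 is not a perfect cube.
  y = 2: RHS = 188 is not a perfect cube.
  y = -2: RHS = -180 is not a perfect cube.
  y = 3: RHS = 625 is not a perfect cube.
  y = -3: RHS = -617 is not a perfect cube.
Continuing the search up to |y| = 30 finds no further solutions beyond those listed.
Collected solutions: (3, 1).

Solutions (with |y| ≤ 30): (3, 1).


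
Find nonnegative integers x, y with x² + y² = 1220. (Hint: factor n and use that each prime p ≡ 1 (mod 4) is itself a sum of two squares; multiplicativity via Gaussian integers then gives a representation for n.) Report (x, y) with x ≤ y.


Step 1: Factor n = 1220 = 2^2 · 5 · 61.
Step 2: Check the mod-4 condition on each prime factor: 2 = 2 (special); 5 ≡ 1 (mod 4), exponent 1; 61 ≡ 1 (mod 4), exponent 1.
All primes ≡ 3 (mod 4) appear to even exponent (or don't appear), so by the two-squares theorem n IS expressible as a sum of two squares.
Step 3: Build a representation. Group n = k² · m with k = 2 and m = 5 · 61 = 305 (a product of primes ≡ 1 (mod 4)); a representation of m scales to one of n via (k·x)² + (k·y)² = k²(x² + y²). Each prime p ≡ 1 (mod 4) is itself a sum of two squares; find a² by testing p − a² for a perfect square:
  5: 5 − 1² = 4 = 2² ⇒ 5 = 1² + 2².
  61: 61 − 1² = 60, 61 − 2² = 57, 61 − 3² = 52, 61 − 4² = 45, 61 − 5² = 36 = 6² ⇒ 61 = 5² + 6².
  Combine using the Brahmagupta–Fibonacci identity (a² + b²)(c² + d²) = (ac − bd)² + (ad + bc)² = (ac + bd)² + (ad − bc)²:
  5 · 61 = 305: from (1² + 2²)(5² + 6²), take (1·5 − 2·6, 1·6 + 2·5) = (5 − 12, 6 + 10) = (-7, 16); dropping signs (only squares matter) gives (7, 16); check 7² + 16² = 49 + 256 = 305 ✓.
  Scale by k = 2: (2·7, 2·16) = (14, 32).
Step 4: Order so x ≤ y and verify: 14² + 32² = 196 + 1024 = 1220 = n. ✓

n = 1220 = 14² + 32² (one valid representation with x ≤ y).


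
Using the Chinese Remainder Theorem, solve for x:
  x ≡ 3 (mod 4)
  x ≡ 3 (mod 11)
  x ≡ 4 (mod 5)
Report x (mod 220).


Moduli 4, 11, 5 are pairwise coprime; by CRT there is a unique solution modulo M = 4 · 11 · 5 = 220.
Solve pairwise, accumulating the modulus:
  Start with x ≡ 3 (mod 4).
  Combine with x ≡ 3 (mod 11): since gcd(4, 11) = 1, we get a unique residue mod 44.
    Write x = 3 + 4·t and substitute into x ≡ 3 (mod 11): 4·t ≡ 3 − 3 = 0 (mod 11).
    The inverse of 4 mod 11 is 3 (since 4·3 = 12 = 1·11 + 1), so t ≡ 3·0 = 0 ≡ 0 (mod 11).
    Then x = 3 + 4·0 = 3, valid modulo lcm(4, 11) = 44: x ≡ 3 (mod 44).
  Combine with x ≡ 4 (mod 5): since gcd(44, 5) = 1, we get a unique residue mod 220.
    Write x = 3 + 44·t and substitute into x ≡ 4 (mod 5): 44·t ≡ 4 − 3 = 1 (mod 5).
    Reduce coefficients mod 5: 4·t ≡ 1 (mod 5).
    The inverse of 4 mod 5 is 4 (since 4·4 = 16 = 3·5 + 1), so t ≡ 4·1 = 4 ≡ 4 (mod 5).
    Then x = 3 + 44·4 = 179, valid modulo lcm(44, 5) = 220: x ≡ 179 (mod 220).
Verify: 179 mod 4 = 3 ✓, 179 mod 11 = 3 ✓, 179 mod 5 = 4 ✓.

x ≡ 179 (mod 220).


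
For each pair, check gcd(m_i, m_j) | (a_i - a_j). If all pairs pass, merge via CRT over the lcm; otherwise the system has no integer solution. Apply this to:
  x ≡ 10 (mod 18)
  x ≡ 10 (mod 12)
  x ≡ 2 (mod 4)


Moduli 18, 12, 4 are not pairwise coprime, so CRT works modulo lcm(m_i) when all pairwise compatibility conditions hold.
Pairwise compatibility: gcd(m_i, m_j) must divide a_i - a_j for every pair.
Merge one congruence at a time:
  Start: x ≡ 10 (mod 18).
  Combine with x ≡ 10 (mod 12): gcd(18, 12) = 6; 10 - 10 = 0, which IS divisible by 6, so compatible.
    Write x = 10 + 18·t and substitute into x ≡ 10 (mod 12): 18·t ≡ 10 − 10 = 0 (mod 12).
    Divide the congruence (and modulus) by g = 6: 3·t ≡ 0 (mod 2).
    Reduce coefficients mod 2: 1·t ≡ 0 (mod 2).
    So t ≡ 0 (mod 2).
    Then x = 10 + 18·0 = 10, valid modulo lcm(18, 12) = 36: x ≡ 10 (mod 36).
  Combine with x ≡ 2 (mod 4): gcd(36, 4) = 4; 2 - 10 = -8, which IS divisible by 4, so compatible.
    Write x = 10 + 36·t and substitute into x ≡ 2 (mod 4): 36·t ≡ 2 − 10 = -8 (mod 4).
    Divide the congruence (and modulus) by g = 4: 9·t ≡ -2 (mod 1).
    Modulo 1 every t works; take t = 0.
    Then x = 10 + 36·0 = 10, valid modulo lcm(36, 4) = 36: x ≡ 10 (mod 36).
Verify: 10 mod 18 = 10, 10 mod 12 = 10, 10 mod 4 = 2.

x ≡ 10 (mod 36).
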